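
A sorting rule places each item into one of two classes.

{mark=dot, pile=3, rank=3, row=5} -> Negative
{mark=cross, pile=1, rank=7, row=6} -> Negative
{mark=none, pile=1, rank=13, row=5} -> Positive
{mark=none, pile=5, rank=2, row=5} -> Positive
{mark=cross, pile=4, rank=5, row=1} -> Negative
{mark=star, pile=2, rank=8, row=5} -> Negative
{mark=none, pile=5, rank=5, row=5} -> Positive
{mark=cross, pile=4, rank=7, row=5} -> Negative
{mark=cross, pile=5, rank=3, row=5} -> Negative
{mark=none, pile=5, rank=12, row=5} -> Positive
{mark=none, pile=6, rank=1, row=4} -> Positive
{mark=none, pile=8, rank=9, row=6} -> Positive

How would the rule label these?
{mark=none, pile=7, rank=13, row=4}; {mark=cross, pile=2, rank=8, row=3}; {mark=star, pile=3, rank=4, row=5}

Positive, Negative, Negative

All 'Positive' examples share one property — mark is none — and every 'Negative' example lacks it.
{mark=none, pile=7, rank=13, row=4} → mark is none → Positive.
{mark=cross, pile=2, rank=8, row=3} → mark is cross → Negative.
{mark=star, pile=3, rank=4, row=5} → mark is star → Negative.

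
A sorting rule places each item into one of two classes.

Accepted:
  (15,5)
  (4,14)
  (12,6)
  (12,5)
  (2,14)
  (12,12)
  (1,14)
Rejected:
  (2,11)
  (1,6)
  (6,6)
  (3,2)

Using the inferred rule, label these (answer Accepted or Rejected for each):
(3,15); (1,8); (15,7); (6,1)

Accepted, Rejected, Accepted, Rejected

One predicate separates the groups cleanly: sum ≥ 15.
Accepted: (3,15), since 3+15 = 18.
Rejected: (1,8), since 1+8 = 9.
Accepted: (15,7), since 15+7 = 22.
Rejected: (6,1), since 6+1 = 7.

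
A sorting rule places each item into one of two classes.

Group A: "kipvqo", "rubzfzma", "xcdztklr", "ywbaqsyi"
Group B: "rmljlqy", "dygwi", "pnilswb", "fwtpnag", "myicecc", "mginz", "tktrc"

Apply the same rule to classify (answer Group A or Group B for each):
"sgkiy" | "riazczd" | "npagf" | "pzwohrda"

Group B, Group B, Group B, Group A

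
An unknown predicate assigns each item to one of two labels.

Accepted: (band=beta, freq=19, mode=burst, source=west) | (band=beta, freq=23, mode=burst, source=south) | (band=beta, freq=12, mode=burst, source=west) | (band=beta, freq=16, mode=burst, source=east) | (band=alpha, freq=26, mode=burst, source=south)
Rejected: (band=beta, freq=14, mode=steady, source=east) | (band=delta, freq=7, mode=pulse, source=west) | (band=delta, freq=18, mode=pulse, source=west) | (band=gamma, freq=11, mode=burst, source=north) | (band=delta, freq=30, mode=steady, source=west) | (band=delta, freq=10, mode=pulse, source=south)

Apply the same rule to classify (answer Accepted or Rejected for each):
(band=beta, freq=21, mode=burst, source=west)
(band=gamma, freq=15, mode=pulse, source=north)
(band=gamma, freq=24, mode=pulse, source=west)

A rule that fits every label: mode is burst AND freq ≥ 12 — true of each 'Accepted' example, false of each 'Rejected' one.
(band=beta, freq=21, mode=burst, source=west): mode is burst, freq = 21 — fits, so Accepted.
(band=gamma, freq=15, mode=pulse, source=north): mode is pulse, freq = 15 — lacks this property, so Rejected.
(band=gamma, freq=24, mode=pulse, source=west): mode is pulse, freq = 24 — lacks this property, so Rejected.

Accepted, Rejected, Rejected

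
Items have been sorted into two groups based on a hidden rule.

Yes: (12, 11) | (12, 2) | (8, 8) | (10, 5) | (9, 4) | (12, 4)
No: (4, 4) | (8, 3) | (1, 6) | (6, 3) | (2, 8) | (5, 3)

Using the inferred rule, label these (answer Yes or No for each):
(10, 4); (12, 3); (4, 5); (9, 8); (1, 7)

Yes, Yes, No, Yes, No

'Yes' ⟺ sum ≥ 13.
(10, 4): 10+4 = 14, qualifies → Yes.
(12, 3): 12+3 = 15, qualifies → Yes.
(4, 5): 4+5 = 9, doesn't match → No.
(9, 8): 9+8 = 17, qualifies → Yes.
(1, 7): 1+7 = 8, doesn't match → No.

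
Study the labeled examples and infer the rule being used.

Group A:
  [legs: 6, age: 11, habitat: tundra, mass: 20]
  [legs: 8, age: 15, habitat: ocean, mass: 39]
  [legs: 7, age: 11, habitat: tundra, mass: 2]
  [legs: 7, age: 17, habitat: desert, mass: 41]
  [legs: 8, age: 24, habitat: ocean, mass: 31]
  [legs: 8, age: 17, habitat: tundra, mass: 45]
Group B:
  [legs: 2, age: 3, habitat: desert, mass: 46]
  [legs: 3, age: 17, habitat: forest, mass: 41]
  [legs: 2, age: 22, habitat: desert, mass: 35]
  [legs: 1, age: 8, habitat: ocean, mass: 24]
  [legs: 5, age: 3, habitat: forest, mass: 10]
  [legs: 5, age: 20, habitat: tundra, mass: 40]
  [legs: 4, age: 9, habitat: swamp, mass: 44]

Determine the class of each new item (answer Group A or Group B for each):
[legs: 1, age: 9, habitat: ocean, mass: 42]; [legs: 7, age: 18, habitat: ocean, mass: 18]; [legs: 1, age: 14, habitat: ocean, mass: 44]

Group B, Group A, Group B

The rule appears to be: legs ≥ 6.
[legs: 1, age: 9, habitat: ocean, mass: 42] → legs = 1 → Group B.
[legs: 7, age: 18, habitat: ocean, mass: 18] → legs = 7 → Group A.
[legs: 1, age: 14, habitat: ocean, mass: 44] → legs = 1 → Group B.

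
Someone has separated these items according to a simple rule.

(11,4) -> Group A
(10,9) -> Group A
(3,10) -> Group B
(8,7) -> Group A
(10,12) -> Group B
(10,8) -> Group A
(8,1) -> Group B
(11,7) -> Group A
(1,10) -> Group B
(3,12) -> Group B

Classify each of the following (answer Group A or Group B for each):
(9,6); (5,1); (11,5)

Group A, Group B, Group A

One predicate separates the groups cleanly: first > second AND sum ≥ 11.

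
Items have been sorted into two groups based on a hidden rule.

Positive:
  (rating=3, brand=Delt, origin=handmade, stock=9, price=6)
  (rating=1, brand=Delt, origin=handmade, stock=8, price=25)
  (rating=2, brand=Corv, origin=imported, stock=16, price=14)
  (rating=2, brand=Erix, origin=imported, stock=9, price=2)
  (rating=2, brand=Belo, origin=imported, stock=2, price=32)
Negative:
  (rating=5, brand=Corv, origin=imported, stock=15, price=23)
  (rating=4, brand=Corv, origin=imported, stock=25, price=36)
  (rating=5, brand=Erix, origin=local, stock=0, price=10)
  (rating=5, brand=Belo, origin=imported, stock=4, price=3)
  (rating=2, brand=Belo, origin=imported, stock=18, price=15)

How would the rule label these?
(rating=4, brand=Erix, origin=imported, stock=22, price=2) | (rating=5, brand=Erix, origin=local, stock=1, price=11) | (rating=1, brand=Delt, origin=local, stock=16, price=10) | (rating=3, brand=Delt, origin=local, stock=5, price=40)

Negative, Negative, Positive, Positive

The distinguishing property — stock ≤ 16 AND rating ≤ 3 — holds for all the 'Positive' cases and none of the 'Negative' cases.
(rating=4, brand=Erix, origin=imported, stock=22, price=2): Negative (stock = 22, rating = 4).
(rating=5, brand=Erix, origin=local, stock=1, price=11): Negative (stock = 1, rating = 5).
(rating=1, brand=Delt, origin=local, stock=16, price=10): Positive (stock = 16, rating = 1).
(rating=3, brand=Delt, origin=local, stock=5, price=40): Positive (stock = 5, rating = 3).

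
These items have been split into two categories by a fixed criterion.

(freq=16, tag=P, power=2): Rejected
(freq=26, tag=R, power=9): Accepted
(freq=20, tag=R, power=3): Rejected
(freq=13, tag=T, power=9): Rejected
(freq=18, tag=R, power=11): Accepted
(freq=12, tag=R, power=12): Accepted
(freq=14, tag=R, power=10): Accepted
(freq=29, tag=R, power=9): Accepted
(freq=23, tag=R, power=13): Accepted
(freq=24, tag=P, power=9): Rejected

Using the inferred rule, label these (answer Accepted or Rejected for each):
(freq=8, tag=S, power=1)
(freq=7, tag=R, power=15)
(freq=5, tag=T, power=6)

Rejected, Accepted, Rejected

The common property of the 'Accepted' items is: tag is R AND power ≥ 9. No 'Rejected' item has it.
(freq=8, tag=S, power=1): tag is S, power = 1, lacks this property → Rejected.
(freq=7, tag=R, power=15): tag is R, power = 15, fits → Accepted.
(freq=5, tag=T, power=6): tag is T, power = 6, lacks this property → Rejected.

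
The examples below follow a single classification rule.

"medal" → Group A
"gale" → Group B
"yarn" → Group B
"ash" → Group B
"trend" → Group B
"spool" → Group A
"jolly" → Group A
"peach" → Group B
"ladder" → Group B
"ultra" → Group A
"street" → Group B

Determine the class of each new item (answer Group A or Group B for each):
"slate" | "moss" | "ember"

Group A, Group B, Group B

A rule that fits every label: odd length AND contains 'l' — true of each 'Group A' example, false of each 'Group B' one.
"slate" → length 5, has 'l' → Group A. "moss" → length 4, no 'l' → Group B. "ember" → length 5, no 'l' → Group B.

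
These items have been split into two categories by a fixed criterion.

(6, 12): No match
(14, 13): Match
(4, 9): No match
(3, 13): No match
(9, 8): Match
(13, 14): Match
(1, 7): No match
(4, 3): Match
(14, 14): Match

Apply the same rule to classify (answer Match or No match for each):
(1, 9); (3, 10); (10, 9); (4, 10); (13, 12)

The pattern is that an item is 'Match' exactly when: |first − second| ≤ 1.
No match: (1, 9), since |1−9| = 8. No match: (3, 10), since |3−10| = 7. Match: (10, 9), since |10−9| = 1. No match: (4, 10), since |4−10| = 6. Match: (13, 12), since |13−12| = 1.

No match, No match, Match, No match, Match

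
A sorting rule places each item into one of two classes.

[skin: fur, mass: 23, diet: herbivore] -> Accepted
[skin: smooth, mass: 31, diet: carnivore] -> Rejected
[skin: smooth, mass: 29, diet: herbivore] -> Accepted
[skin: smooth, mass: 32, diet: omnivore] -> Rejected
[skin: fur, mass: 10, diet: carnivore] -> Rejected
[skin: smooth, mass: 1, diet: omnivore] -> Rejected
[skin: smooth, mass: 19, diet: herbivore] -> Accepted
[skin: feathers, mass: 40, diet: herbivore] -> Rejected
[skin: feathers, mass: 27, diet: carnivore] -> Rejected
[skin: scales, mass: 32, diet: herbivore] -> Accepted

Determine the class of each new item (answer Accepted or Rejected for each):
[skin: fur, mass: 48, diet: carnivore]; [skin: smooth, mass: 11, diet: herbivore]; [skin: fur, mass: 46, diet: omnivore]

The simplest hypothesis consistent with all the labels is: diet is herbivore AND mass ≤ 32.

Rejected, Accepted, Rejected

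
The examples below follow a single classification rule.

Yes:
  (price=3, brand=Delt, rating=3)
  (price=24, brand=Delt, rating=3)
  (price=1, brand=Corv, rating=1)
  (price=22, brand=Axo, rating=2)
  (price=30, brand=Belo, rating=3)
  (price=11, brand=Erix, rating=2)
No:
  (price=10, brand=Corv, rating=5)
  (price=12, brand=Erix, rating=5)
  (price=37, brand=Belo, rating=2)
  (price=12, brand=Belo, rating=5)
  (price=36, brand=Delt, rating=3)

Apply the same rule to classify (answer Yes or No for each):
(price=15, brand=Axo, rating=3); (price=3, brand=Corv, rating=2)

Yes, Yes

The distinguishing property — rating ≤ 3 AND price ≤ 30 — holds for all the 'Yes' cases and none of the 'No' cases.
(price=15, brand=Axo, rating=3) — rating = 3, price = 15, hence Yes.
(price=3, brand=Corv, rating=2) — rating = 2, price = 3, hence Yes.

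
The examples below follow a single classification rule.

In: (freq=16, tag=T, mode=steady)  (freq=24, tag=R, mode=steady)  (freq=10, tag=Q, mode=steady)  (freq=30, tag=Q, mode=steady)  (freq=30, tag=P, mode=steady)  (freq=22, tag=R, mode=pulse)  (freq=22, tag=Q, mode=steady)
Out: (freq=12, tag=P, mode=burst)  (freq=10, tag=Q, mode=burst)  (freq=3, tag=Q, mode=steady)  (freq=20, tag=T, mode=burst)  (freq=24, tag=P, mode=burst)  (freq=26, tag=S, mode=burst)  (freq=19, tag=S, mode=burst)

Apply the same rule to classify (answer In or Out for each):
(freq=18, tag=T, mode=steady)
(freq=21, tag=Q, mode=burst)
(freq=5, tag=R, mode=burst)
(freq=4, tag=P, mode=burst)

The distinguishing property — mode is not burst AND freq ≥ 10 — holds for all the 'In' cases and none of the 'Out' cases.
(freq=18, tag=T, mode=steady): mode is steady, freq = 18 — meets the rule, so In.
(freq=21, tag=Q, mode=burst): mode is burst, freq = 21 — lacks this property, so Out.
(freq=5, tag=R, mode=burst): mode is burst, freq = 5 — lacks this property, so Out.
(freq=4, tag=P, mode=burst): mode is burst, freq = 4 — lacks this property, so Out.

In, Out, Out, Out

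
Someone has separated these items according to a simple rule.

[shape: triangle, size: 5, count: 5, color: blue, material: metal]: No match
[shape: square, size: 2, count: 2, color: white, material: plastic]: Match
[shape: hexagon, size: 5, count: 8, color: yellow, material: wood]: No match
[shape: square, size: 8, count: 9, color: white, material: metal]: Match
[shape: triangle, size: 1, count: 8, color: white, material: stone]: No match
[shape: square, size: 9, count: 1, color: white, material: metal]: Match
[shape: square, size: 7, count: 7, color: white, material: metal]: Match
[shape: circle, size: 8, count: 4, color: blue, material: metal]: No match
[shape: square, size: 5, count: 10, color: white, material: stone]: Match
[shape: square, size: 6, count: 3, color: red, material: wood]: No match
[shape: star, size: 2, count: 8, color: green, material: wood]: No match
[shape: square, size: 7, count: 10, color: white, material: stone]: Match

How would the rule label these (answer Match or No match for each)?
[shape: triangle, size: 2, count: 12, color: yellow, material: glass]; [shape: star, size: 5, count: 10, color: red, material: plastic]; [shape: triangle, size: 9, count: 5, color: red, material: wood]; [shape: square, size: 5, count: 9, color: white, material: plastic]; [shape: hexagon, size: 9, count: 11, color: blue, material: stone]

Rule: color is white AND shape is square. This holds for each 'Match' example and fails for each 'No match' one.
[shape: triangle, size: 2, count: 12, color: yellow, material: glass] → color is yellow, shape is triangle → No match. [shape: star, size: 5, count: 10, color: red, material: plastic] → color is red, shape is star → No match. [shape: triangle, size: 9, count: 5, color: red, material: wood] → color is red, shape is triangle → No match. [shape: square, size: 5, count: 9, color: white, material: plastic] → color is white, shape is square → Match. [shape: hexagon, size: 9, count: 11, color: blue, material: stone] → color is blue, shape is hexagon → No match.

No match, No match, No match, Match, No match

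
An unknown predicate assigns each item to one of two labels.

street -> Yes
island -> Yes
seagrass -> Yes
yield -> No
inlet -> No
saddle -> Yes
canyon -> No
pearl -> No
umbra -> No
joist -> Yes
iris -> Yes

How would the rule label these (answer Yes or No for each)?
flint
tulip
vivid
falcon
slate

The distinguishing property — contains 's' — holds for all the 'Yes' cases and none of the 'No' cases.

No, No, No, No, Yes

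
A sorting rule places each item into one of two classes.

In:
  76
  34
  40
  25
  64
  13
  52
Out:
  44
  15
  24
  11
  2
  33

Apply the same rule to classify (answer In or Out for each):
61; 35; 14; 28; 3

In, Out, Out, In, Out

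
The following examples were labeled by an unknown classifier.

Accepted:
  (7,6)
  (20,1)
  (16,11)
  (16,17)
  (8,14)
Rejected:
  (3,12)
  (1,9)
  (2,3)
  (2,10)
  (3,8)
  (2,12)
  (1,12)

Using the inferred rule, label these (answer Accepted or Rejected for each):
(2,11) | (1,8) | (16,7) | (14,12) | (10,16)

Rule: first ≥ 6. This holds for each 'Accepted' example and fails for each 'Rejected' one.
(2,11): Rejected (first 2).
(1,8): Rejected (first 1).
(16,7): Accepted (first 16).
(14,12): Accepted (first 14).
(10,16): Accepted (first 10).

Rejected, Rejected, Accepted, Accepted, Accepted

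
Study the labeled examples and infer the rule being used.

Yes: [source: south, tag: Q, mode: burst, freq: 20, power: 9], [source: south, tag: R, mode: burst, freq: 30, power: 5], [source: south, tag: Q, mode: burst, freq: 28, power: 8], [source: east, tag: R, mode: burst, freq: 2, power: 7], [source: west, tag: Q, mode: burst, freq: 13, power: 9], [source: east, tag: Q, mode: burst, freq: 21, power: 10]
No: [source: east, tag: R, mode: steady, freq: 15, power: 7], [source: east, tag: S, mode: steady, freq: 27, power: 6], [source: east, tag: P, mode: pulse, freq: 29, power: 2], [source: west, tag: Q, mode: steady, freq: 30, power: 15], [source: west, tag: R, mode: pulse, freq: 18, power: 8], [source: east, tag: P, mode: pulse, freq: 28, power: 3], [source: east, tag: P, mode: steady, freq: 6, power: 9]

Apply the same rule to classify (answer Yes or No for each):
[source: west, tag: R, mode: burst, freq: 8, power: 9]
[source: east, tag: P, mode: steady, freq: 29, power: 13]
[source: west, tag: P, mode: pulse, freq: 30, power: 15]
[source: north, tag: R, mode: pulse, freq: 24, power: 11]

A rule that fits every label: mode is burst — true of each 'Yes' example, false of each 'No' one.
[source: west, tag: R, mode: burst, freq: 8, power: 9]: mode is burst — has this property, so Yes. [source: east, tag: P, mode: steady, freq: 29, power: 13]: mode is steady — doesn't match, so No. [source: west, tag: P, mode: pulse, freq: 30, power: 15]: mode is pulse — doesn't match, so No. [source: north, tag: R, mode: pulse, freq: 24, power: 11]: mode is pulse — doesn't match, so No.

Yes, No, No, No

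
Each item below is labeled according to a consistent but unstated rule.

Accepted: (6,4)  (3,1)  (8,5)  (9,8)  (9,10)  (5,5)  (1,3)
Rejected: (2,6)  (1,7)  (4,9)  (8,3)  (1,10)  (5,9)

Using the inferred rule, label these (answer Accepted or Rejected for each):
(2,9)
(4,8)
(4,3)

Rejected, Rejected, Accepted

The pattern is that an item is 'Accepted' exactly when: |first − second| ≤ 3.
(2,9): |2−9| = 7 — does not satisfy this, so Rejected. (4,8): |4−8| = 4 — does not satisfy this, so Rejected. (4,3): |4−3| = 1 — has this property, so Accepted.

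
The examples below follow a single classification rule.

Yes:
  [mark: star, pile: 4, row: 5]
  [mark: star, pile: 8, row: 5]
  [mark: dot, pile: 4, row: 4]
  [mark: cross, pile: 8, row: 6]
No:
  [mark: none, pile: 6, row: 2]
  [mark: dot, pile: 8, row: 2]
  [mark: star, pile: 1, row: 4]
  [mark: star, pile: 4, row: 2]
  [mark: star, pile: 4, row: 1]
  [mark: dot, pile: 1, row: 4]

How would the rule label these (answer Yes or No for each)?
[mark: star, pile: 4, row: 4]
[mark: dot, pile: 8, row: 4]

One predicate separates the groups cleanly: pile ≥ 4 AND row ≥ 4.
[mark: star, pile: 4, row: 4] → pile = 4, row = 4 → Yes.
[mark: dot, pile: 8, row: 4] → pile = 8, row = 4 → Yes.

Yes, Yes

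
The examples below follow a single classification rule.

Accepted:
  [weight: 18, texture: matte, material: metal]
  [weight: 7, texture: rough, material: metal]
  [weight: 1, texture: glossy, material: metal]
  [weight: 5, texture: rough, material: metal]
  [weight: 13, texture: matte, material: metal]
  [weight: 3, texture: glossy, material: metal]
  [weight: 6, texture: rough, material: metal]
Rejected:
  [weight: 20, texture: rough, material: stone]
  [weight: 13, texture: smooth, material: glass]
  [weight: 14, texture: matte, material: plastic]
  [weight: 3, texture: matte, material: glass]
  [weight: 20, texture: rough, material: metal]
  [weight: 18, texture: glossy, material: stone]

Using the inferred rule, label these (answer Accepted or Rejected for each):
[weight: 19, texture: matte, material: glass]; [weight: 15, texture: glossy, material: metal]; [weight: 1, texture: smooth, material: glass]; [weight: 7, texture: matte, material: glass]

Rejected, Accepted, Rejected, Rejected

A rule that fits every label: material is metal AND weight ≤ 18 — true of each 'Accepted' example, false of each 'Rejected' one.
[weight: 19, texture: matte, material: glass]: material is glass, weight = 19 — lacks this property, so Rejected.
[weight: 15, texture: glossy, material: metal]: material is metal, weight = 15 — checks out, so Accepted.
[weight: 1, texture: smooth, material: glass]: material is glass, weight = 1 — lacks this property, so Rejected.
[weight: 7, texture: matte, material: glass]: material is glass, weight = 7 — lacks this property, so Rejected.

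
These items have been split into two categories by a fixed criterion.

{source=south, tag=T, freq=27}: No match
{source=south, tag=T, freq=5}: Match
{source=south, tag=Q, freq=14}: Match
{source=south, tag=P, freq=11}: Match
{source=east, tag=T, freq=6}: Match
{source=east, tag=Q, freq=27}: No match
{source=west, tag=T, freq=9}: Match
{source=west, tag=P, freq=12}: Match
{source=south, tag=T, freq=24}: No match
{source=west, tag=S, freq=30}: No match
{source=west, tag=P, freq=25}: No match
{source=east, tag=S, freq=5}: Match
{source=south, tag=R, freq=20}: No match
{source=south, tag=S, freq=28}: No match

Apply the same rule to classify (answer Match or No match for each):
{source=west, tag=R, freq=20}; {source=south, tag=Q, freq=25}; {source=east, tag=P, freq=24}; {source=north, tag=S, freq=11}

The classifier is using: freq ≤ 14.
No match: {source=west, tag=R, freq=20}, since freq = 20. No match: {source=south, tag=Q, freq=25}, since freq = 25. No match: {source=east, tag=P, freq=24}, since freq = 24. Match: {source=north, tag=S, freq=11}, since freq = 11.

No match, No match, No match, Match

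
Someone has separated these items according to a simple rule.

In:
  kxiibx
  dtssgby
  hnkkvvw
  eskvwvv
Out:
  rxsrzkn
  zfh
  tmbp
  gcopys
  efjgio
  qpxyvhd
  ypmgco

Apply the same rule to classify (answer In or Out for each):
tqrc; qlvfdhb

Out, Out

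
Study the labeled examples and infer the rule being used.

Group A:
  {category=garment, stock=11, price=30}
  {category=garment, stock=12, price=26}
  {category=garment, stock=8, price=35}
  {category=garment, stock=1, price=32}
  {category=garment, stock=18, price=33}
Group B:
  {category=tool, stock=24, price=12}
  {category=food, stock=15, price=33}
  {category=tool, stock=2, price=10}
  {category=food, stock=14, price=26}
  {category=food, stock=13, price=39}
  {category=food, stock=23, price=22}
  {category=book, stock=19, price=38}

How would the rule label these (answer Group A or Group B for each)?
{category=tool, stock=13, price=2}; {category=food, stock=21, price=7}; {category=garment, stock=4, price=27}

Group B, Group B, Group A

The pattern is that an item is 'Group A' exactly when: category is garment.
Group B: {category=tool, stock=13, price=2}, since category is tool. Group B: {category=food, stock=21, price=7}, since category is food. Group A: {category=garment, stock=4, price=27}, since category is garment.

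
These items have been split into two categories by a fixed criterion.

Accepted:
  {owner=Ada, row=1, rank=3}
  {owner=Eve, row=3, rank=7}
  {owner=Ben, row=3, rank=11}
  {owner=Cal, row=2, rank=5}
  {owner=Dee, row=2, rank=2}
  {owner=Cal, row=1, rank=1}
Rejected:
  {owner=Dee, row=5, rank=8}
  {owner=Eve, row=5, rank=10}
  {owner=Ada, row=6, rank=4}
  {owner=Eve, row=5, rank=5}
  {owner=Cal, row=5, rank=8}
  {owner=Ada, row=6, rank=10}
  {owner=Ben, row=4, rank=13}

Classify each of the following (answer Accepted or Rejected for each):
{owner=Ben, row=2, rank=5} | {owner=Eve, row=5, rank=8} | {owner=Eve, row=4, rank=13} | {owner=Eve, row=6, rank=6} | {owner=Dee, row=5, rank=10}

The common property of the 'Accepted' items is: row ≤ 3. No 'Rejected' item has it.

Accepted, Rejected, Rejected, Rejected, Rejected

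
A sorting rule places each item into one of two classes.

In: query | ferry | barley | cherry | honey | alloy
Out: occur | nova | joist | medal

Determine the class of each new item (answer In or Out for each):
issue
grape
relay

Out, Out, In

The simplest hypothesis consistent with all the labels is: contains 'y'.
issue — no 'y', hence Out. grape — no 'y', hence Out. relay — has 'y', hence In.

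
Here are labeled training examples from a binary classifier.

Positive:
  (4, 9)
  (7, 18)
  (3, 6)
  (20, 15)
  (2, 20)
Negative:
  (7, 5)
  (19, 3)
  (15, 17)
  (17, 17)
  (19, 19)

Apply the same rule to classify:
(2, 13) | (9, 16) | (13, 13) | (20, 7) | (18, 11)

The pattern is that an item is 'Positive' exactly when: product is even.
(2, 13) → 2·13 = 26 → Positive.
(9, 16) → 9·16 = 144 → Positive.
(13, 13) → 13·13 = 169 → Negative.
(20, 7) → 20·7 = 140 → Positive.
(18, 11) → 18·11 = 198 → Positive.

Positive, Positive, Negative, Positive, Positive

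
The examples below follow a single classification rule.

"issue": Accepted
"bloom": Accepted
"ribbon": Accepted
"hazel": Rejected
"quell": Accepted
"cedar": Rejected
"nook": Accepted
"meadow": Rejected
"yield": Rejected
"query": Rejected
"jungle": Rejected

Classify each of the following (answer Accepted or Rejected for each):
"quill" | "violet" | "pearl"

Accepted, Rejected, Rejected

Rule: has a double letter. This holds for each 'Accepted' example and fails for each 'Rejected' one.
"quill" — 'll' doubled, hence Accepted. "violet" — no doubled letter, hence Rejected. "pearl" — no doubled letter, hence Rejected.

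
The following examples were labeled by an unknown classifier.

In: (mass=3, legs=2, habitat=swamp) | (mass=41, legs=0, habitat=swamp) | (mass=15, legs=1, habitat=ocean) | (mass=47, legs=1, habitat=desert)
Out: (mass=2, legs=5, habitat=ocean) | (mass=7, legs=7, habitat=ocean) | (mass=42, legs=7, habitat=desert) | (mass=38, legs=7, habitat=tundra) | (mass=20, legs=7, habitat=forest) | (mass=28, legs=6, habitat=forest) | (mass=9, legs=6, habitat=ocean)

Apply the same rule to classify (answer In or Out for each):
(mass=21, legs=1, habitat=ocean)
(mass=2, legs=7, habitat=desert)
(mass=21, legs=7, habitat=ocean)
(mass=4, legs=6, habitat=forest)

In, Out, Out, Out

'In' ⟺ legs ≤ 2.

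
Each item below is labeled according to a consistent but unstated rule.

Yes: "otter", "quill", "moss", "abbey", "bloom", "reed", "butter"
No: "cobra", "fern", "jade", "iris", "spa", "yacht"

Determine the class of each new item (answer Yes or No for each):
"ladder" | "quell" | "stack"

All 'Yes' examples share one property — has a double letter — and every 'No' example lacks it.
"ladder" — 'dd' doubled, hence Yes. "quell" — 'll' doubled, hence Yes. "stack" — no doubled letter, hence No.

Yes, Yes, No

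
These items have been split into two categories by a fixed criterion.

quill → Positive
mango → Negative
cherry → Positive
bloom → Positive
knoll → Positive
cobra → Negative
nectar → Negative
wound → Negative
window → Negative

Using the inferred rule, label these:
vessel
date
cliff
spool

Positive, Negative, Positive, Positive

The common property of the 'Positive' items is: has a double letter. No 'Negative' item has it.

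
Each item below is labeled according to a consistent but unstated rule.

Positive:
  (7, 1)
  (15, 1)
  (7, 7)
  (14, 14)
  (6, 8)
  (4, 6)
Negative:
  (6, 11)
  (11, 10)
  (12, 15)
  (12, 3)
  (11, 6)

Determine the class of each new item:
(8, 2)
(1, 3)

The rule appears to be: sum is even.
(8, 2): 8+2 = 10 — passes, so Positive.
(1, 3): 1+3 = 4 — passes, so Positive.

Positive, Positive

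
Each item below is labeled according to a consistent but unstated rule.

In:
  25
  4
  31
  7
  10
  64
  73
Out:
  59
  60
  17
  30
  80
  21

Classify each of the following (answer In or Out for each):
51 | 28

The distinguishing property — ≡ 1 (mod 3) — holds for all the 'In' cases and none of the 'Out' cases.
Out: 51, since 51 mod 3 = 0.
In: 28, since 28 mod 3 = 1.

Out, In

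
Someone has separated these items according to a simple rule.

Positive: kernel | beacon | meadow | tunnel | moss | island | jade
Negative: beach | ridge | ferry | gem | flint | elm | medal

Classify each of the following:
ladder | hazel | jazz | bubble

Positive, Negative, Positive, Positive

Rule: even length. This holds for each 'Positive' example and fails for each 'Negative' one.
Positive: ladder, since length 6. Negative: hazel, since length 5. Positive: jazz, since length 4. Positive: bubble, since length 6.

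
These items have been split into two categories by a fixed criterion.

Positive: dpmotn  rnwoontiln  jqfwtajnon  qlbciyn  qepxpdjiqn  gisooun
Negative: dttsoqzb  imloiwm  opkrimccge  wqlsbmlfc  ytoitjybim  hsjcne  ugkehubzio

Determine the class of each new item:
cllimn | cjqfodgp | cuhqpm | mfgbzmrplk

Positive, Negative, Negative, Negative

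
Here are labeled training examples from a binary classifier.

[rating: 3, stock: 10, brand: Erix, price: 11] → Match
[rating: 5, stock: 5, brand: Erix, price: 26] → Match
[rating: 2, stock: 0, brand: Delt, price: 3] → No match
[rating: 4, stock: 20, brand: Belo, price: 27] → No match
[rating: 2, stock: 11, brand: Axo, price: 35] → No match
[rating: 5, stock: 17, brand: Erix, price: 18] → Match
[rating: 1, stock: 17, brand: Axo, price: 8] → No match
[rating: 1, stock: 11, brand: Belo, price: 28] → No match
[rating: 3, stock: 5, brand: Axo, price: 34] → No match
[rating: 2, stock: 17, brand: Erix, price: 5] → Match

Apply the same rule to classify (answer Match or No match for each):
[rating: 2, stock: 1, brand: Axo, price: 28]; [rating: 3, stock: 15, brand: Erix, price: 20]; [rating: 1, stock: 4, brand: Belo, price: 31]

No match, Match, No match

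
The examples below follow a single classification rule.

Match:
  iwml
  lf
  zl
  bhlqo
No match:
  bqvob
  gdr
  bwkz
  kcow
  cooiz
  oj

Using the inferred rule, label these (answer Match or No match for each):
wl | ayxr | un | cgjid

Match, No match, No match, No match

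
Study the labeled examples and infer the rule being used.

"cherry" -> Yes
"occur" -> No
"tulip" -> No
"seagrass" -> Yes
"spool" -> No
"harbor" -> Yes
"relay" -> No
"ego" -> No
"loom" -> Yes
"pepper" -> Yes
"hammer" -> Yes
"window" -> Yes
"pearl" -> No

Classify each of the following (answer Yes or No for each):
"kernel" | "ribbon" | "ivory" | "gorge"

Yes, Yes, No, No

The distinguishing property — even length — holds for all the 'Yes' cases and none of the 'No' cases.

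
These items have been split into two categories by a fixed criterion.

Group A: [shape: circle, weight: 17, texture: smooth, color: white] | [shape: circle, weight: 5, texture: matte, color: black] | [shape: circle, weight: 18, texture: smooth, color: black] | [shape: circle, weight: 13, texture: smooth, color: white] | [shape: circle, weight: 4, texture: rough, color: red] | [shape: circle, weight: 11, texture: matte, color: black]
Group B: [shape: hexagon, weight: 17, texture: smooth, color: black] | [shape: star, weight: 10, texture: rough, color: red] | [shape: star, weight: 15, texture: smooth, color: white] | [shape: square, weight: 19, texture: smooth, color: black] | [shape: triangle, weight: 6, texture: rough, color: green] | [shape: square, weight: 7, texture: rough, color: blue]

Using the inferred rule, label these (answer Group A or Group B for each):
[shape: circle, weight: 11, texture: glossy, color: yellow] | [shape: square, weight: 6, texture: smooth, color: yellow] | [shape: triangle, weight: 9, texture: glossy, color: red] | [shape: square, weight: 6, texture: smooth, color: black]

Group A, Group B, Group B, Group B

Checking candidate rules against both groups, what survives is: shape is circle.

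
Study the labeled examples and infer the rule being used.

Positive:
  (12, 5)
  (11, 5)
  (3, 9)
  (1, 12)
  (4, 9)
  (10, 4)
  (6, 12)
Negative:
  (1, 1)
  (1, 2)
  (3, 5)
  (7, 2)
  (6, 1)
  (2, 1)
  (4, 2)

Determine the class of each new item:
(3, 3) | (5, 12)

Negative, Positive

'Positive' ⟺ sum ≥ 12.
(3, 3): 3+3 = 6 — fails the rule, so Negative. (5, 12): 5+12 = 17 — meets the rule, so Positive.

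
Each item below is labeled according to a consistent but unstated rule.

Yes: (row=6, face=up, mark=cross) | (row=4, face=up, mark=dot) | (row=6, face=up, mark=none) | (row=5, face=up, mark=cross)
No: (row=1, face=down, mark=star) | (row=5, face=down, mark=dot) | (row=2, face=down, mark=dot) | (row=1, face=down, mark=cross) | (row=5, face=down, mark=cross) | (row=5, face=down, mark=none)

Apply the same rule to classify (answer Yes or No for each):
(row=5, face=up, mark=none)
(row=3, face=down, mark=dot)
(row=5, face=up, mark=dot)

Yes, No, Yes

Checking candidate rules against both groups, what survives is: face is up.
(row=5, face=up, mark=none): face is up, checks out → Yes.
(row=3, face=down, mark=dot): face is down, doesn't match → No.
(row=5, face=up, mark=dot): face is up, checks out → Yes.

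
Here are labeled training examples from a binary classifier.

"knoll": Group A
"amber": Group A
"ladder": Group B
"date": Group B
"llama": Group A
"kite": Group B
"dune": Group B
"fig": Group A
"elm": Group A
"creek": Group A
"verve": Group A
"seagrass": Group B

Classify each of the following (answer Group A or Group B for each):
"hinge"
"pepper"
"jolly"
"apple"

Group A, Group B, Group A, Group A

The distinguishing property — odd length — holds for all the 'Group A' cases and none of the 'Group B' cases.
"hinge" — length 5, hence Group A.
"pepper" — length 6, hence Group B.
"jolly" — length 5, hence Group A.
"apple" — length 5, hence Group A.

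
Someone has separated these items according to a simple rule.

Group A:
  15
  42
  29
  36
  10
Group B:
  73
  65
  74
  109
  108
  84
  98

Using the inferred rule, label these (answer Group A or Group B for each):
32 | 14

Group A, Group A

Every 'Group A' example satisfies: at most 42. None of the 'Group B' examples do.
32: 32 ≤ 42 — qualifies, so Group A.
14: 14 ≤ 42 — qualifies, so Group A.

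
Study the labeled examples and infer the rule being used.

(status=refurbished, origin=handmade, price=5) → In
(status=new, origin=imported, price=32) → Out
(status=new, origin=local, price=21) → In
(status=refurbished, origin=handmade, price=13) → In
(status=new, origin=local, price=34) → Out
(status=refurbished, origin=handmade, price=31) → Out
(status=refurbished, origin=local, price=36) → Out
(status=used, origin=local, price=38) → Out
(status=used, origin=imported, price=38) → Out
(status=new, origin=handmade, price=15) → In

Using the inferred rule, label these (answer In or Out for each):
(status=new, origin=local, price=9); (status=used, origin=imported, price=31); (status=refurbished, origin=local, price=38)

In, Out, Out

One predicate separates the groups cleanly: price ≤ 21.
(status=new, origin=local, price=9) → price = 9 → In. (status=used, origin=imported, price=31) → price = 31 → Out. (status=refurbished, origin=local, price=38) → price = 38 → Out.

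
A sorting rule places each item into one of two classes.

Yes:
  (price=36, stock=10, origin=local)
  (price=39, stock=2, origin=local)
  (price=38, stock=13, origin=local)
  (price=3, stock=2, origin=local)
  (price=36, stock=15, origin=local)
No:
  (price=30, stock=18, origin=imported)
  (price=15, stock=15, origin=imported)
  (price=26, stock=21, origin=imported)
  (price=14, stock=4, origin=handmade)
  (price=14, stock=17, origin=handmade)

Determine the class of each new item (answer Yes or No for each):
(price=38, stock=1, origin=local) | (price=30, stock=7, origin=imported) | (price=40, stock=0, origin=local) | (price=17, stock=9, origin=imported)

One predicate separates the groups cleanly: origin is local.
(price=38, stock=1, origin=local) → origin is local → Yes.
(price=30, stock=7, origin=imported) → origin is imported → No.
(price=40, stock=0, origin=local) → origin is local → Yes.
(price=17, stock=9, origin=imported) → origin is imported → No.

Yes, No, Yes, No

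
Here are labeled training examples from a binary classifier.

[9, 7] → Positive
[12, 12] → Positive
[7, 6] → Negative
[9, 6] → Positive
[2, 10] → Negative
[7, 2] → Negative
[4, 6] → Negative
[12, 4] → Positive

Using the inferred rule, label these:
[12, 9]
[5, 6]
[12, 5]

Positive, Negative, Positive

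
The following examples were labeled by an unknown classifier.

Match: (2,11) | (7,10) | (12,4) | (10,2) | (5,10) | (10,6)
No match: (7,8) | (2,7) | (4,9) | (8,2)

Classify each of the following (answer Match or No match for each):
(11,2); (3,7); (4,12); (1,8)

Every 'Match' example satisfies: max ≥ 10. None of the 'No match' examples do.
(11,2): Match (max 11). (3,7): No match (max 7). (4,12): Match (max 12). (1,8): No match (max 8).

Match, No match, Match, No match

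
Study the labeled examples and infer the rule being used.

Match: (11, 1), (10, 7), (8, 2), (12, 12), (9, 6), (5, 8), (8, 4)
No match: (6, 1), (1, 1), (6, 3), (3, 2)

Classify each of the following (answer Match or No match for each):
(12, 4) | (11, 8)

Match, Match

One predicate separates the groups cleanly: sum ≥ 10.
(12, 4): Match (12+4 = 16). (11, 8): Match (11+8 = 19).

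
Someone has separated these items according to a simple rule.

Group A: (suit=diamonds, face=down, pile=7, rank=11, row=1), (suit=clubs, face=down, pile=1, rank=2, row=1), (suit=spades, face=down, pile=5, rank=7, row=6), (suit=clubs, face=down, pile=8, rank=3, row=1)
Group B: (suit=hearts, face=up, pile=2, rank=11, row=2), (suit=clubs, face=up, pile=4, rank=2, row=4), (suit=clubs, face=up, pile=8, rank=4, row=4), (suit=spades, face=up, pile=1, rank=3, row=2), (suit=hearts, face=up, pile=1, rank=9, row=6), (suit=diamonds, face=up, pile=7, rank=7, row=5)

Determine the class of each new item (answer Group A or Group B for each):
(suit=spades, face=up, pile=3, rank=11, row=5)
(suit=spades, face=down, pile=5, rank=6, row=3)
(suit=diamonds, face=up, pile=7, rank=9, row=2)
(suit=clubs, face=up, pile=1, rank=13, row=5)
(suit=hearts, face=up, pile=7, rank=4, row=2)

All 'Group A' examples share one property — face is down — and every 'Group B' example lacks it.

Group B, Group A, Group B, Group B, Group B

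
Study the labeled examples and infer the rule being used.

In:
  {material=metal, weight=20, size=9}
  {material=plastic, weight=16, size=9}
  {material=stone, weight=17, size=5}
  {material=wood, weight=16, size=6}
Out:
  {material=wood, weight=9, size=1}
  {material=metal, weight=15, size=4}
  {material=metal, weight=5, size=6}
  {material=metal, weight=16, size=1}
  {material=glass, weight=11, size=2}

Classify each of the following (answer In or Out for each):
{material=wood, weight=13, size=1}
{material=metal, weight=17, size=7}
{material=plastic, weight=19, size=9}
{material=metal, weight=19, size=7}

'In' ⟺ size ≥ 5 AND weight ≥ 9.
Out: {material=wood, weight=13, size=1}, since size = 1, weight = 13.
In: {material=metal, weight=17, size=7}, since size = 7, weight = 17.
In: {material=plastic, weight=19, size=9}, since size = 9, weight = 19.
In: {material=metal, weight=19, size=7}, since size = 7, weight = 19.

Out, In, In, In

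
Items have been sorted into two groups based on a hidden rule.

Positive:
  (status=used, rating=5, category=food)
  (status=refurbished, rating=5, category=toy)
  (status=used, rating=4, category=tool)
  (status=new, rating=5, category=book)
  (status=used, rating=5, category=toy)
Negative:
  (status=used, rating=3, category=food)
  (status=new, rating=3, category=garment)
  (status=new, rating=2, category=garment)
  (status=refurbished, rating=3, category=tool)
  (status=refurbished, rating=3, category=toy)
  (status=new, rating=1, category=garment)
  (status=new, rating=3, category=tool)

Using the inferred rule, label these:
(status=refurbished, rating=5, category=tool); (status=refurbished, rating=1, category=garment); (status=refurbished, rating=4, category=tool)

The pattern is that an item is 'Positive' exactly when: rating ≥ 4.
(status=refurbished, rating=5, category=tool) → rating = 5 → Positive.
(status=refurbished, rating=1, category=garment) → rating = 1 → Negative.
(status=refurbished, rating=4, category=tool) → rating = 4 → Positive.

Positive, Negative, Positive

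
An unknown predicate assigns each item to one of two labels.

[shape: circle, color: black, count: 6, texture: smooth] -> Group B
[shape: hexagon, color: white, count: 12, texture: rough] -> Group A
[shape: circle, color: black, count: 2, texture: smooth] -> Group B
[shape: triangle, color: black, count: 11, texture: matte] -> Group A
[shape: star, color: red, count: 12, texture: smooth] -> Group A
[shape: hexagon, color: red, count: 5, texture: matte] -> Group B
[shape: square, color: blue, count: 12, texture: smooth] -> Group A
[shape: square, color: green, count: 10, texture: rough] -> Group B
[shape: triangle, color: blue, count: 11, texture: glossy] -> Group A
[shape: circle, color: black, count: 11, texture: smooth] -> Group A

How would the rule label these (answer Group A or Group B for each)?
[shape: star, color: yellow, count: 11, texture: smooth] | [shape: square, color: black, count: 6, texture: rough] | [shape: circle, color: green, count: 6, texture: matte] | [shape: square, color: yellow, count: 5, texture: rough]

The distinguishing property — count ≥ 11 — holds for all the 'Group A' cases and none of the 'Group B' cases.
[shape: star, color: yellow, count: 11, texture: smooth]: count = 11 — satisfies this, so Group A. [shape: square, color: black, count: 6, texture: rough]: count = 6 — fails this test, so Group B. [shape: circle, color: green, count: 6, texture: matte]: count = 6 — fails this test, so Group B. [shape: square, color: yellow, count: 5, texture: rough]: count = 5 — fails this test, so Group B.

Group A, Group B, Group B, Group B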